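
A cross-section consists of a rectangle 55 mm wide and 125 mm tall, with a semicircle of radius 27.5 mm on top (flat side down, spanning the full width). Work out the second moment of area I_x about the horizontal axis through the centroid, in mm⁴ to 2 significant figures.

I_x ≈ 1.5 × 10⁷ mm⁴

Split into non-overlapping primitives; take the origin at the lower-left of the bounding box.
Rectangular body: 55 × 125, A = 6 875 mm², y = 62.5 mm, Ī = 8 951 823 mm⁴.
Semicircular cap: semicircle r = 27.5, A = 1 188 mm², y = 136.7 mm, Ī = 62 772 mm⁴.
Centroid: ȳ = ΣA·y / ΣA = 73.43 mm.
Transfer each piece to the horizontal axis through the centroid using Ī + A·d² with d = y − 73.43:
  rectangular body: d = -10.93 mm → contributes +9 772 801 mm⁴
  semicircular cap: d = 63.24 mm → contributes +4 814 144 mm⁴
Total I = 14 586 945 mm⁴.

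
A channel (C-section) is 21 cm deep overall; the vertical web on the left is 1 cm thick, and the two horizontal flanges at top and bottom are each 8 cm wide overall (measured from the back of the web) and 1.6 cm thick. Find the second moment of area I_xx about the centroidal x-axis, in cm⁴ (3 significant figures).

Decompose the section into non-overlapping parts with the origin at the bottom-left of its bounding rectangle.
Web: 1 × 21, A = 21 cm², y = 10.5 cm, Ī = 771.75 cm⁴.
Top flange (beyond web): 7 × 1.6, A = 11.2 cm², y = 20.2 cm, Ī = 2.3893 cm⁴.
Bottom flange (beyond web): 7 × 1.6, A = 11.2 cm², y = 0.8 cm, Ī = 2.3893 cm⁴.
By symmetry the centroid is at mid-height, ȳ = 10.5 cm.
Transfer each piece to the centroidal x-axis using Ī + A·d² with d = y − 10.5:
  web: d = 0 cm → contributes +771.75 cm⁴
  top flange (beyond web): d = 9.7 cm → contributes +1056.2 cm⁴
  bottom flange (beyond web): d = -9.7 cm → contributes +1056.2 cm⁴
Total I = 2884.1 cm⁴.

I_xx ≈ 2880 cm⁴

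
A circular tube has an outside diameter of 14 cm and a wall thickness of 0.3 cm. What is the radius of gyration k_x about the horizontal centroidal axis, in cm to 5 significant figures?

k_x ≈ 4.8448 cm

Treat the section as a set of non-overlapping primitives; coordinates are from the bounding-box lower-left.
Outer circle: ⌀14, A = 153.938 cm², y = 7 cm, Ī = 1885.741 cm⁴.
Bore (subtracted): ⌀13.4, A = 141.0261 cm², y = 7 cm, Ī = 1582.665 cm⁴.
By symmetry the centroid is at mid-height, ȳ = 7 cm.
All pieces are centred on the horizontal centroidal axis, so I = ΣĪ (holes subtracted) = 303.0756 cm⁴.
Radius of gyration: k = √(I/A) = √(303.0756 / 12.91195) = 4.844843 cm.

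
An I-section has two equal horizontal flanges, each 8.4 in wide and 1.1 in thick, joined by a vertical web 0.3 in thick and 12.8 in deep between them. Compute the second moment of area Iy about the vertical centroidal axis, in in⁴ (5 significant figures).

Iy ≈ 108.69 in⁴

Decompose the section into non-overlapping parts with the origin at the bottom-left of its bounding rectangle.
Bottom flange: 8.4 × 1.1, A = 9.24 in², x = 4.2 in, Ī = 54.3312 in⁴.
Web: 0.3 × 12.8, A = 3.84 in², x = 4.2 in, Ī = 0.0288 in⁴.
Top flange: 8.4 × 1.1, A = 9.24 in², x = 4.2 in, Ī = 54.3312 in⁴.
By symmetry the centroid is at mid-width, x̄ = 4.2 in.
All pieces are centred on the vertical centroidal axis, so I = ΣĪ = 108.6912 in⁴.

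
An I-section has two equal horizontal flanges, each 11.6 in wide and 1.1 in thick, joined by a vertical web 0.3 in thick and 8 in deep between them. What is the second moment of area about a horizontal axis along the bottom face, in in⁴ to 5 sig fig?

I_base ≈ 1269.9 in⁴

Split into non-overlapping primitives; take the origin at the lower-left of the bounding box.
Bottom flange: 11.6 × 1.1, A = 12.76 in², y = 0.55 in, Ī = 1.286633 in⁴.
Web: 0.3 × 8, A = 2.4 in², y = 5.1 in, Ī = 12.8 in⁴.
Top flange: 11.6 × 1.1, A = 12.76 in², y = 9.65 in, Ī = 1.286633 in⁴.
Transfer each piece to the bottom edge using Ī + A·d² with d = y − 0:
  bottom flange: d = 0.55 in → contributes +5.146533 in⁴
  web: d = 5.1 in → contributes +75.224 in⁴
  top flange: d = 9.65 in → contributes +1189.53 in⁴
Total I = 1269.9 in⁴.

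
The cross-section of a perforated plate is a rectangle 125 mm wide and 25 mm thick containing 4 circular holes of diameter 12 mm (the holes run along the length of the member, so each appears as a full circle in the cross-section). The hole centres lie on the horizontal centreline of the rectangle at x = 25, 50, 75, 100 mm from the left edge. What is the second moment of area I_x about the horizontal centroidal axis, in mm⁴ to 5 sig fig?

I_x ≈ 1.5869 × 10⁵ mm⁴

Treat the section as a set of non-overlapping primitives; coordinates are from the bounding-box lower-left.
Plate: 125 × 25, A = 3 125 mm², y = 12.5 mm, Ī = 162760.4 mm⁴.
Hole 1 (subtracted): ⌀12, A = 113.0973 mm², y = 12.5 mm, Ī = 1017.876 mm⁴.
Hole 2 (subtracted): ⌀12, A = 113.0973 mm², y = 12.5 mm, Ī = 1017.876 mm⁴.
Hole 3 (subtracted): ⌀12, A = 113.0973 mm², y = 12.5 mm, Ī = 1017.876 mm⁴.
Hole 4 (subtracted): ⌀12, A = 113.0973 mm², y = 12.5 mm, Ī = 1017.876 mm⁴.
By symmetry the centroid is at mid-height, ȳ = 12.5 mm.
All pieces are centred on the horizontal centroidal axis, so I = ΣĪ (holes subtracted) = 158688.9 mm⁴.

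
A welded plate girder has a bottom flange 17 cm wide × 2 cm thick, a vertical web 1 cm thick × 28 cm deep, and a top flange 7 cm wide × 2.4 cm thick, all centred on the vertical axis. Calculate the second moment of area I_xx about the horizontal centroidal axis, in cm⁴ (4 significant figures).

Decompose the section into non-overlapping parts with the origin at the bottom-left of its bounding rectangle.
Bottom plate: 17 × 2, A = 34 cm², y = 1 cm, Ī = 11.3333 cm⁴.
Web plate: 1 × 28, A = 28 cm², y = 16 cm, Ī = 1829.33 cm⁴.
Top plate: 7 × 2.4, A = 16.8 cm², y = 31.2 cm, Ī = 8.064 cm⁴.
Centroid: ȳ = ΣA·y / ΣA = 12.7685 cm.
Transfer each piece to the horizontal centroidal axis using Ī + A·d² with d = y − 12.7685:
  bottom plate: d = -11.7685 cm → contributes +4720.27 cm⁴
  web plate: d = 3.23147 cm → contributes +2121.72 cm⁴
  top plate: d = 18.4315 cm → contributes +5715.35 cm⁴
Total I = 12557.3 cm⁴.

I_xx ≈ 1.256 × 10⁴ cm⁴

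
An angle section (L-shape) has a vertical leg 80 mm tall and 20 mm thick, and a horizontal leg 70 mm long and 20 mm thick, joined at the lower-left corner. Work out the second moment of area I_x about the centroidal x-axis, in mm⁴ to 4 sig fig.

Treat the section as a set of non-overlapping primitives; coordinates are from the bounding-box lower-left.
Vertical leg: 20 × 80, A = 1 600 mm², y = 40 mm, Ī = 853 333 mm⁴.
Horizontal leg (remainder): 50 × 20, A = 1 000 mm², y = 10 mm, Ī = 33333.3 mm⁴.
Centroid: ȳ = ΣA·y / ΣA = 28.4615 mm.
Transfer each piece to the centroidal x-axis using Ī + A·d² with d = y − 28.4615:
  vertical leg: d = 11.5385 mm → contributes +1 066 351 mm⁴
  horizontal leg (remainder): d = -18.4615 mm → contributes +374 162 mm⁴
Total I = 1 440 513 mm⁴.

I_x ≈ 1.441 × 10⁶ mm⁴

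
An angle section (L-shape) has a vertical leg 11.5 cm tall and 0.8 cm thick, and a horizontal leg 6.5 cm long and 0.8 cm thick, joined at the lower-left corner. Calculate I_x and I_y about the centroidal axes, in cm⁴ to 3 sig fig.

Split into non-overlapping primitives; take the origin at the lower-left of the bounding box.
Vertical leg: 0.8 × 11.5, A = 9.2 cm², y = 5.75 cm, Ī = 101.39 cm⁴.
Horizontal leg (remainder): 5.7 × 0.8, A = 4.56 cm², y = 0.4 cm, Ī = 0.2432 cm⁴.
Centroid: ȳ = ΣA·y / ΣA = 3.977 cm.
Transfer each piece to the centroidal x-axis using Ī + A·d² with d = y − 3.977:
  vertical leg: d = 1.773 cm → contributes +130.31 cm⁴
  horizontal leg (remainder): d = -3.577 cm → contributes +58.589 cm⁴
Total I = 188.9 cm⁴.
For the y-axis: x̄ = 1.477 cm.
Repeating about the centroidal y-axis gives I_y = 45.04 cm⁴.

I_x ≈ 189 cm⁴, I_y ≈ 45.0 cm⁴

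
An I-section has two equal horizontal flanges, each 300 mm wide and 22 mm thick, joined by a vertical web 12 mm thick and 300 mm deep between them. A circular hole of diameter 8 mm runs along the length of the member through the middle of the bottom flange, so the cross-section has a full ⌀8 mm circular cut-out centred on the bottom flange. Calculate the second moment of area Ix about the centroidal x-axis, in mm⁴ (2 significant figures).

Ix ≈ 3.7 × 10⁸ mm⁴

Decompose the section into non-overlapping parts with the origin at the bottom-left of its bounding rectangle.
Bottom flange: 300 × 22, A = 6 600 mm², y = 11 mm, Ī = 266 200 mm⁴.
Web: 12 × 300, A = 3 600 mm², y = 172 mm, Ī = 27 000 000 mm⁴.
Top flange: 300 × 22, A = 6 600 mm², y = 333 mm, Ī = 266 200 mm⁴.
Hole (subtracted): ⌀8, A = 50.27 mm², y = 11 mm, Ī = 201.1 mm⁴.
Centroid: ȳ = ΣA·y / ΣA = 172.5 mm.
Transfer each piece to the centroidal x-axis using Ī + A·d² with d = y − 172.5:
  bottom flange: d = -161.5 mm → contributes +172 373 145 mm⁴
  web: d = -0.4832 mm → contributes +27 000 840 mm⁴
  top flange: d = 160.5 mm → contributes +170 319 537 mm⁴
  hole: d = -161.5 mm → contributes −1 310 964 mm⁴
Total I = 368 382 557 mm⁴.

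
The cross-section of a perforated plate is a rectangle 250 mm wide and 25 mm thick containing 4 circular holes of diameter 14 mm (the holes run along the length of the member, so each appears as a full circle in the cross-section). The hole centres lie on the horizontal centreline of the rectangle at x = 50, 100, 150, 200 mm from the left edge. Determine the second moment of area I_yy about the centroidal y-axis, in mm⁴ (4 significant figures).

Break the section into simple shapes (no overlaps), measuring from the bottom-left corner of the bounding box.
Plate: 250 × 25, A = 6 250 mm², x = 125 mm, Ī = 32 552 083 mm⁴.
Hole 1 (subtracted): ⌀14, A = 153.938 mm², x = 50 mm, Ī = 1885.74 mm⁴.
Hole 2 (subtracted): ⌀14, A = 153.938 mm², x = 100 mm, Ī = 1885.74 mm⁴.
Hole 3 (subtracted): ⌀14, A = 153.938 mm², x = 150 mm, Ī = 1885.74 mm⁴.
Hole 4 (subtracted): ⌀14, A = 153.938 mm², x = 200 mm, Ī = 1885.74 mm⁴.
By symmetry the centroid is at mid-width, x̄ = 125 mm.
Transfer each piece to the centroidal y-axis using Ī + A·d² with d = x − 125:
  plate: d = 0 mm → contributes +32 552 083 mm⁴
  hole 1: d = -75 mm → contributes −867 787 mm⁴
  hole 2: d = -25 mm → contributes −98 097 mm⁴
  hole 3: d = 25 mm → contributes −98 097 mm⁴
  hole 4: d = 75 mm → contributes −867 787 mm⁴
Total I = 30 620 315 mm⁴.

I_yy ≈ 3.062 × 10⁷ mm⁴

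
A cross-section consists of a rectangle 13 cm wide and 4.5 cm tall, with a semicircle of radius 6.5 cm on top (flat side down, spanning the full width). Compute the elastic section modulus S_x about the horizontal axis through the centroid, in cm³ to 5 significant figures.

S_x ≈ 176.52 cm³

Treat the section as a set of non-overlapping primitives; coordinates are from the bounding-box lower-left.
Rectangular body: 13 × 4.5, A = 58.5 cm², y = 2.25 cm, Ī = 98.71875 cm⁴.
Semicircular cap: semicircle r = 6.5, A = 66.36614 cm², y = 7.258686 cm, Ī = 195.923 cm⁴.
Centroid: ȳ = ΣA·y / ΣA = 4.912108 cm.
Transfer each piece to the horizontal axis through the centroid using Ī + A·d² with d = y − 4.912108:
  rectangular body: d = -2.662108 cm → contributes +513.2977 cm⁴
  semicircular cap: d = 2.346578 cm → contributes +561.3634 cm⁴
Total I = 1074.661 cm⁴.
Extreme fibre distance c = 6.087892 cm; S = I/c = 176.5243 cm³.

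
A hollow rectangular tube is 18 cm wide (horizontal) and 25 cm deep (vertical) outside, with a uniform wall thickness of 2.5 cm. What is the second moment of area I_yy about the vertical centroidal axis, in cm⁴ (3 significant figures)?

I_yy ≈ 8490 cm⁴

Break the section into simple shapes (no overlaps), measuring from the bottom-left corner of the bounding box.
Outer rectangle: 18 × 25, A = 450 cm², x = 9 cm, Ī = 12 150 cm⁴.
Inner void (subtracted): 13 × 20, A = 260 cm², x = 9 cm, Ī = 3661.7 cm⁴.
By symmetry the centroid is at mid-width, x̄ = 9 cm.
All pieces are centred on the vertical centroidal axis, so I = ΣĪ (holes subtracted) = 8488.3 cm⁴.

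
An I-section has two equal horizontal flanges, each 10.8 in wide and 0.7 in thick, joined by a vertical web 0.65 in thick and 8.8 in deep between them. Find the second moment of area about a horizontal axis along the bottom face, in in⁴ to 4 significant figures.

Split into non-overlapping primitives; take the origin at the lower-left of the bounding box.
Bottom flange: 10.8 × 0.7, A = 7.56 in², y = 0.35 in, Ī = 0.3087 in⁴.
Web: 0.65 × 8.8, A = 5.72 in², y = 5.1 in, Ī = 36.9131 in⁴.
Top flange: 10.8 × 0.7, A = 7.56 in², y = 9.85 in, Ī = 0.3087 in⁴.
Transfer each piece to the bottom edge using Ī + A·d² with d = y − 0:
  bottom flange: d = 0.35 in → contributes +1.2348 in⁴
  web: d = 5.1 in → contributes +185.69 in⁴
  top flange: d = 9.85 in → contributes +733.799 in⁴
Total I = 920.724 in⁴.

I_base ≈ 920.7 in⁴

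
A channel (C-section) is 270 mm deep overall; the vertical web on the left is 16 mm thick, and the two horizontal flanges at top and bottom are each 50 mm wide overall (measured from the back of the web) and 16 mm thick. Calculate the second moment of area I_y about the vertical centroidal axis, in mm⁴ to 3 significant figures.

Decompose the section into non-overlapping parts with the origin at the bottom-left of its bounding rectangle.
Web: 16 × 270, A = 4 320 mm², x = 8 mm, Ī = 92 160 mm⁴.
Top flange (beyond web): 34 × 16, A = 544 mm², x = 33 mm, Ī = 52 405 mm⁴.
Bottom flange (beyond web): 34 × 16, A = 544 mm², x = 33 mm, Ī = 52 405 mm⁴.
Centroid: x̄ = ΣA·x / ΣA = 13.03 mm.
Transfer each piece to the vertical centroidal axis using Ī + A·d² with d = x − 13.03:
  web: d = -5.0296 mm → contributes +201 442 mm⁴
  top flange (beyond web): d = 19.97 mm → contributes +269 362 mm⁴
  bottom flange (beyond web): d = 19.97 mm → contributes +269 362 mm⁴
Total I = 740 166 mm⁴.

I_y ≈ 7.40 × 10⁵ mm⁴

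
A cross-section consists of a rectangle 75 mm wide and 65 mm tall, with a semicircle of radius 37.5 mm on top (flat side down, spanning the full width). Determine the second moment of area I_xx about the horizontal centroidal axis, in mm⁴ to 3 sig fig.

I_xx ≈ 5.50 × 10⁶ mm⁴

Decompose the section into non-overlapping parts with the origin at the bottom-left of its bounding rectangle.
Rectangular body: 75 × 65, A = 4 875 mm², y = 32.5 mm, Ī = 1 716 406 mm⁴.
Semicircular cap: semicircle r = 37.5, A = 2208.9 mm², y = 80.915 mm, Ī = 217 049 mm⁴.
Centroid: ȳ = ΣA·y / ΣA = 47.597 mm.
Transfer each piece to the horizontal centroidal axis using Ī + A·d² with d = y − 47.597:
  rectangular body: d = -15.097 mm → contributes +2 827 522 mm⁴
  semicircular cap: d = 33.318 mm → contributes +2 669 224 mm⁴
Total I = 5 496 747 mm⁴.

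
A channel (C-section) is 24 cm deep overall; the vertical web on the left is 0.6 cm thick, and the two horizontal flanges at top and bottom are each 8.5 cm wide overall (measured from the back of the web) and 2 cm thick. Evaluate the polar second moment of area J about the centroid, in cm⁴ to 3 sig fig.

J ≈ 4870 cm⁴

Decompose the section into non-overlapping parts with the origin at the bottom-left of its bounding rectangle.
Web: 0.6 × 24, A = 14.4 cm², y = 12 cm, Ī = 691.2 cm⁴.
Top flange (beyond web): 7.9 × 2, A = 15.8 cm², y = 23 cm, Ī = 5.2667 cm⁴.
Bottom flange (beyond web): 7.9 × 2, A = 15.8 cm², y = 1 cm, Ī = 5.2667 cm⁴.
By symmetry the centroid is at mid-height, ȳ = 12 cm.
Transfer each piece to the centroidal x-axis using Ī + A·d² with d = y − 12:
  web: d = 0 cm → contributes +691.2 cm⁴
  top flange (beyond web): d = 11 cm → contributes +1917.1 cm⁴
  bottom flange (beyond web): d = -11 cm → contributes +1917.1 cm⁴
Total I = 4525.3 cm⁴.
For the y-axis: x̄ = 3.2196 cm.
Repeating about the centroidal y-axis gives I_y = 343.46 cm⁴.
Polar second moment: J = I_x + I_y = 4868.8 cm⁴.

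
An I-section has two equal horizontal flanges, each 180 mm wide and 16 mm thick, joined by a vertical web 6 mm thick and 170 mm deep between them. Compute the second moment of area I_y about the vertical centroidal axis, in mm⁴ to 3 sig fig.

I_y ≈ 1.56 × 10⁷ mm⁴

Treat the section as a set of non-overlapping primitives; coordinates are from the bounding-box lower-left.
Bottom flange: 180 × 16, A = 2 880 mm², x = 90 mm, Ī = 7 776 000 mm⁴.
Web: 6 × 170, A = 1 020 mm², x = 90 mm, Ī = 3 060 mm⁴.
Top flange: 180 × 16, A = 2 880 mm², x = 90 mm, Ī = 7 776 000 mm⁴.
By symmetry the centroid is at mid-width, x̄ = 90 mm.
All pieces are centred on the vertical centroidal axis, so I = ΣĪ = 15 555 060 mm⁴.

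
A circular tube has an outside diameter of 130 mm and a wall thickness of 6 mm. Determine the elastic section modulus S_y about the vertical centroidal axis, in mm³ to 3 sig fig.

Decompose the section into non-overlapping parts with the origin at the bottom-left of its bounding rectangle.
Outer circle: ⌀130, A = 13 273 mm², x = 65 mm, Ī = 14 019 848 mm⁴.
Bore (subtracted): ⌀118, A = 10 936 mm², x = 65 mm, Ī = 9 516 953 mm⁴.
By symmetry the centroid is at mid-width, x̄ = 65 mm.
All pieces are centred on the vertical centroidal axis, so I = ΣĪ (holes subtracted) = 4 502 895 mm⁴.
Extreme fibre distance c = 65 mm; S = I/c = 69 275 mm³.

S_y ≈ 6.93 × 10⁴ mm³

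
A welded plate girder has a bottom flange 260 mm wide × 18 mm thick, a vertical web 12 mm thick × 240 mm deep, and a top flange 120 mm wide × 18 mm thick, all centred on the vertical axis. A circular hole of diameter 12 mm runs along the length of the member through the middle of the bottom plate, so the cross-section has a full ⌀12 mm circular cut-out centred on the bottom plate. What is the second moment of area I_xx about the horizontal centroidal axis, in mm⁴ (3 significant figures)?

I_xx ≈ 1.16 × 10⁸ mm⁴

Split into non-overlapping primitives; take the origin at the lower-left of the bounding box.
Bottom plate: 260 × 18, A = 4 680 mm², y = 9 mm, Ī = 126 360 mm⁴.
Web plate: 12 × 240, A = 2 880 mm², y = 138 mm, Ī = 13 824 000 mm⁴.
Top plate: 120 × 18, A = 2 160 mm², y = 267 mm, Ī = 58 320 mm⁴.
Hole (subtracted): ⌀12, A = 113.1 mm², y = 9 mm, Ī = 1017.9 mm⁴.
Centroid: ȳ = ΣA·y / ΣA = 105.68 mm.
Transfer each piece to the horizontal centroidal axis using Ī + A·d² with d = y − 105.68:
  bottom plate: d = -96.68 mm → contributes +43 870 863 mm⁴
  web plate: d = 32.32 mm → contributes +16 832 307 mm⁴
  top plate: d = 161.32 mm → contributes +56 270 130 mm⁴
  hole: d = -96.68 mm → contributes −1 058 152 mm⁴
Total I = 115 915 149 mm⁴.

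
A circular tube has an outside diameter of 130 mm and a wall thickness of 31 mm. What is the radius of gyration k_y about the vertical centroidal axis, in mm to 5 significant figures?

k_y ≈ 36.678 mm

Treat the section as a set of non-overlapping primitives; coordinates are from the bounding-box lower-left.
Outer circle: ⌀130, A = 13273.23 mm², x = 65 mm, Ī = 14 019 848 mm⁴.
Bore (subtracted): ⌀68, A = 3631.681 mm², x = 65 mm, Ī = 1 049 556 mm⁴.
By symmetry the centroid is at mid-width, x̄ = 65 mm.
All pieces are centred on the vertical centroidal axis, so I = ΣĪ (holes subtracted) = 12 970 292 mm⁴.
Radius of gyration: k = √(I/A) = √(12 970 292 / 9641.548) = 36.67765 mm.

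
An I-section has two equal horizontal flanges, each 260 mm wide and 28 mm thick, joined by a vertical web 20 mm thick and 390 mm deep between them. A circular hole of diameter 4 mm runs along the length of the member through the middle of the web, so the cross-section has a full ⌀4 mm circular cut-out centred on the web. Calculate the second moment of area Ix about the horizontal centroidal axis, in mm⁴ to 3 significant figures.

Decompose the section into non-overlapping parts with the origin at the bottom-left of its bounding rectangle.
Bottom flange: 260 × 28, A = 7 280 mm², y = 14 mm, Ī = 475 627 mm⁴.
Web: 20 × 390, A = 7 800 mm², y = 223 mm, Ī = 98 865 000 mm⁴.
Top flange: 260 × 28, A = 7 280 mm², y = 432 mm, Ī = 475 627 mm⁴.
Hole (subtracted): ⌀4, A = 12.566 mm², y = 223 mm, Ī = 12.566 mm⁴.
By symmetry the centroid is at mid-height, ȳ = 223 mm.
Transfer each piece to the horizontal centroidal axis using Ī + A·d² with d = y − 223:
  bottom flange: d = -209 mm → contributes +318 473 307 mm⁴
  web: d = 0 mm → contributes +98 865 000 mm⁴
  top flange: d = 209 mm → contributes +318 473 307 mm⁴
  hole: d = 0 mm → contributes −12.566 mm⁴
Total I = 735 811 601 mm⁴.

Ix ≈ 7.36 × 10⁸ mm⁴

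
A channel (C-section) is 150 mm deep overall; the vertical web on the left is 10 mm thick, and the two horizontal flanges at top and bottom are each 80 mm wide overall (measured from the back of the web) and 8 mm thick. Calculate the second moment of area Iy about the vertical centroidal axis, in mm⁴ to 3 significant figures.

Split into non-overlapping primitives; take the origin at the lower-left of the bounding box.
Web: 10 × 150, A = 1 500 mm², x = 5 mm, Ī = 12 500 mm⁴.
Top flange (beyond web): 70 × 8, A = 560 mm², x = 45 mm, Ī = 228 667 mm⁴.
Bottom flange (beyond web): 70 × 8, A = 560 mm², x = 45 mm, Ī = 228 667 mm⁴.
Centroid: x̄ = ΣA·x / ΣA = 22.099 mm.
Transfer each piece to the vertical centroidal axis using Ī + A·d² with d = x − 22.099:
  web: d = -17.099 mm → contributes +451 076 mm⁴
  top flange (beyond web): d = 22.901 mm → contributes +522 356 mm⁴
  bottom flange (beyond web): d = 22.901 mm → contributes +522 356 mm⁴
Total I = 1 495 788 mm⁴.

Iy ≈ 1.50 × 10⁶ mm⁴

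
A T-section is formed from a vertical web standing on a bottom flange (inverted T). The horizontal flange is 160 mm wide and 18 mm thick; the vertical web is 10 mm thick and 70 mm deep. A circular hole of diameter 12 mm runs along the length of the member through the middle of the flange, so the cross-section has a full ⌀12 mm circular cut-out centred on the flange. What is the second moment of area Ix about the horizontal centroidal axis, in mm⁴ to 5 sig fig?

Treat the section as a set of non-overlapping primitives; coordinates are from the bounding-box lower-left.
Flange: 160 × 18, A = 2 880 mm², y = 9 mm, Ī = 77 760 mm⁴.
Web: 10 × 70, A = 700 mm², y = 53 mm, Ī = 285833.3 mm⁴.
Hole (subtracted): ⌀12, A = 113.0973 mm², y = 9 mm, Ī = 1017.876 mm⁴.
Centroid: ȳ = ΣA·y / ΣA = 17.88401 mm.
Transfer each piece to the horizontal centroidal axis using Ī + A·d² with d = y − 17.88401:
  flange: d = -8.884011 mm → contributes +305065.9 mm⁴
  web: d = 35.11599 mm → contributes +1 149 026 mm⁴
  hole: d = -8.884011 mm → contributes −9944.156 mm⁴
Total I = 1 444 148 mm⁴.

Ix ≈ 1.4441 × 10⁶ mm⁴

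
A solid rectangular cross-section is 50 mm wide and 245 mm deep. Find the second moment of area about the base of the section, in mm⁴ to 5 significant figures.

I_base ≈ 2.4510 × 10⁸ mm⁴

The section: 50 × 245, A = 12 250 mm², y = 122.5 mm, Ī = 61 275 521 mm⁴.
Transfer it to the bottom edge using Ī + A·d² with d = y − 0:
  the section: d = 122.5 mm → contributes +245 102 083 mm⁴
Total I = 245 102 083 mm⁴.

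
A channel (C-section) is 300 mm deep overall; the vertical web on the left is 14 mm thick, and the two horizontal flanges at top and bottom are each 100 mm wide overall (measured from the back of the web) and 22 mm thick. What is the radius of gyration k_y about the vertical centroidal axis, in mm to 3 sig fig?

k_y ≈ 30.4 mm

Break the section into simple shapes (no overlaps), measuring from the bottom-left corner of the bounding box.
Web: 14 × 300, A = 4 200 mm², x = 7 mm, Ī = 68 600 mm⁴.
Top flange (beyond web): 86 × 22, A = 1 892 mm², x = 57 mm, Ī = 1 166 103 mm⁴.
Bottom flange (beyond web): 86 × 22, A = 1 892 mm², x = 57 mm, Ī = 1 166 103 mm⁴.
Centroid: x̄ = ΣA·x / ΣA = 30.697 mm.
Transfer each piece to the vertical centroidal axis using Ī + A·d² with d = x − 30.697:
  web: d = -23.697 mm → contributes +2 427 179 mm⁴
  top flange (beyond web): d = 26.303 mm → contributes +2 475 039 mm⁴
  bottom flange (beyond web): d = 26.303 mm → contributes +2 475 039 mm⁴
Total I = 7 377 258 mm⁴.
Radius of gyration: k = √(I/A) = √(7 377 258 / 7 984) = 30.397 mm.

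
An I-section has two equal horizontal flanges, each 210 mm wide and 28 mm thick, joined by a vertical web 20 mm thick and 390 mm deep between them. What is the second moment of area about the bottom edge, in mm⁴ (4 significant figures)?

Break the section into simple shapes (no overlaps), measuring from the bottom-left corner of the bounding box.
Bottom flange: 210 × 28, A = 5 880 mm², y = 14 mm, Ī = 384 160 mm⁴.
Web: 20 × 390, A = 7 800 mm², y = 223 mm, Ī = 98 865 000 mm⁴.
Top flange: 210 × 28, A = 5 880 mm², y = 432 mm, Ī = 384 160 mm⁴.
Transfer each piece to a horizontal axis along the bottom face using Ī + A·d² with d = y − 0:
  bottom flange: d = 14 mm → contributes +1 536 640 mm⁴
  web: d = 223 mm → contributes +486 751 200 mm⁴
  top flange: d = 432 mm → contributes +1 097 733 280 mm⁴
Total I = 1 586 021 120 mm⁴.

I_base ≈ 1.586 × 10⁹ mm⁴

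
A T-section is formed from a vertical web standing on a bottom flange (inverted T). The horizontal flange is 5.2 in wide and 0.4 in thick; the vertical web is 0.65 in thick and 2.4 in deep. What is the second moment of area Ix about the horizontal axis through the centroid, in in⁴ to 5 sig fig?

Ix ≈ 2.5237 in⁴

Break the section into simple shapes (no overlaps), measuring from the bottom-left corner of the bounding box.
Flange: 5.2 × 0.4, A = 2.08 in², y = 0.2 in, Ī = 0.02773333 in⁴.
Web: 0.65 × 2.4, A = 1.56 in², y = 1.6 in, Ī = 0.7488 in⁴.
Centroid: ȳ = ΣA·y / ΣA = 0.8 in.
Transfer each piece to the horizontal axis through the centroid using Ī + A·d² with d = y − 0.8:
  flange: d = -0.6 in → contributes +0.7765333 in⁴
  web: d = 0.8 in → contributes +1.7472 in⁴
Total I = 2.523733 in⁴.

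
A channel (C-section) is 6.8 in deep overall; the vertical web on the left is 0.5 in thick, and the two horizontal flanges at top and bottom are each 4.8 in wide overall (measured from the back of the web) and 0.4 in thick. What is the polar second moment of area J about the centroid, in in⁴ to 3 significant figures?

Decompose the section into non-overlapping parts with the origin at the bottom-left of its bounding rectangle.
Web: 0.5 × 6.8, A = 3.4 in², y = 3.4 in, Ī = 13.101 in⁴.
Top flange (beyond web): 4.3 × 0.4, A = 1.72 in², y = 6.6 in, Ī = 0.022933 in⁴.
Bottom flange (beyond web): 4.3 × 0.4, A = 1.72 in², y = 0.2 in, Ī = 0.022933 in⁴.
By symmetry the centroid is at mid-height, ȳ = 3.4 in.
Transfer each piece to the centroidal x-axis using Ī + A·d² with d = y − 3.4:
  web: d = 0 in → contributes +13.101 in⁴
  top flange (beyond web): d = 3.2 in → contributes +17.636 in⁴
  bottom flange (beyond web): d = -3.2 in → contributes +17.636 in⁴
Total I = 48.373 in⁴.
For the y-axis: x̄ = 1.457 in.
Repeating about the centroidal y-axis gives I_y = 15.221 in⁴.
Polar second moment: J = I_x + I_y = 63.593 in⁴.

J ≈ 63.6 in⁴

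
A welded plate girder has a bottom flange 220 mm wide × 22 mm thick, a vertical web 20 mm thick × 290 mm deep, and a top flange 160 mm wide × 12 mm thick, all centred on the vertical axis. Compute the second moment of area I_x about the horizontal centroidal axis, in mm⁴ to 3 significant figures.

I_x ≈ 1.85 × 10⁸ mm⁴

Split into non-overlapping primitives; take the origin at the lower-left of the bounding box.
Bottom plate: 220 × 22, A = 4 840 mm², y = 11 mm, Ī = 195 213 mm⁴.
Web plate: 20 × 290, A = 5 800 mm², y = 167 mm, Ī = 40 648 333 mm⁴.
Top plate: 160 × 12, A = 1 920 mm², y = 318 mm, Ī = 23 040 mm⁴.
Centroid: ȳ = ΣA·y / ΣA = 129.97 mm.
Transfer each piece to the horizontal centroidal axis using Ī + A·d² with d = y − 129.97:
  bottom plate: d = -118.97 mm → contributes +68 697 773 mm⁴
  web plate: d = 37.032 mm → contributes +48 602 208 mm⁴
  top plate: d = 188.03 mm → contributes +67 906 513 mm⁴
Total I = 185 206 494 mm⁴.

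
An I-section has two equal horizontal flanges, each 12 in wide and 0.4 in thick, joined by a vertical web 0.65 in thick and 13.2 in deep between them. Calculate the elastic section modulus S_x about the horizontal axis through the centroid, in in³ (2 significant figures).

S_x ≈ 81 in³

Treat the section as a set of non-overlapping primitives; coordinates are from the bounding-box lower-left.
Bottom flange: 12 × 0.4, A = 4.8 in², y = 0.2 in, Ī = 0.064 in⁴.
Web: 0.65 × 13.2, A = 8.58 in², y = 7 in, Ī = 124.6 in⁴.
Top flange: 12 × 0.4, A = 4.8 in², y = 13.8 in, Ī = 0.064 in⁴.
By symmetry the centroid is at mid-height, ȳ = 7 in.
Transfer each piece to the horizontal axis through the centroid using Ī + A·d² with d = y − 7:
  bottom flange: d = -6.8 in → contributes +222 in⁴
  web: d = 0 in → contributes +124.6 in⁴
  top flange: d = 6.8 in → contributes +222 in⁴
Total I = 568.6 in⁴.
Extreme fibre distance c = 7 in; S = I/c = 81.23 in³.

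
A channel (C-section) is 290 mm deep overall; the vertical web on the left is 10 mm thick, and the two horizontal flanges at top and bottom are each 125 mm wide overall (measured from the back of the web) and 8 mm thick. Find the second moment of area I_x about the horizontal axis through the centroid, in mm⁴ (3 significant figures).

Break the section into simple shapes (no overlaps), measuring from the bottom-left corner of the bounding box.
Web: 10 × 290, A = 2 900 mm², y = 145 mm, Ī = 20 324 167 mm⁴.
Top flange (beyond web): 115 × 8, A = 920 mm², y = 286 mm, Ī = 4906.7 mm⁴.
Bottom flange (beyond web): 115 × 8, A = 920 mm², y = 4 mm, Ī = 4906.7 mm⁴.
By symmetry the centroid is at mid-height, ȳ = 145 mm.
Transfer each piece to the horizontal axis through the centroid using Ī + A·d² with d = y − 145:
  web: d = 0 mm → contributes +20 324 167 mm⁴
  top flange (beyond web): d = 141 mm → contributes +18 295 427 mm⁴
  bottom flange (beyond web): d = -141 mm → contributes +18 295 427 mm⁴
Total I = 56 915 020 mm⁴.

I_x ≈ 5.69 × 10⁷ mm⁴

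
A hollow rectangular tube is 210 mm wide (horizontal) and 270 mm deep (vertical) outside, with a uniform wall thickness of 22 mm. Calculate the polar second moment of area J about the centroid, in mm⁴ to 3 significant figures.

J ≈ 3.07 × 10⁸ mm⁴

Break the section into simple shapes (no overlaps), measuring from the bottom-left corner of the bounding box.
Outer rectangle: 210 × 270, A = 56 700 mm², y = 135 mm, Ī = 344 452 500 mm⁴.
Inner void (subtracted): 166 × 226, A = 37 516 mm², y = 135 mm, Ī = 159 680 601 mm⁴.
By symmetry the centroid is at mid-height, ȳ = 135 mm.
All pieces are centred on the centroidal x-axis, so I = ΣĪ (holes subtracted) = 184 771 899 mm⁴.
Repeating about the centroidal y-axis gives I_y = 122 223 259 mm⁴.
Polar second moment: J = I_x + I_y = 306 995 157 mm⁴.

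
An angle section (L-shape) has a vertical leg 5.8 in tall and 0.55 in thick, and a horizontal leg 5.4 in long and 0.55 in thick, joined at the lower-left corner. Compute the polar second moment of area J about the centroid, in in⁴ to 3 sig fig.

J ≈ 34.9 in⁴

Split into non-overlapping primitives; take the origin at the lower-left of the bounding box.
Vertical leg: 0.55 × 5.8, A = 3.19 in², y = 2.9 in, Ī = 8.9426 in⁴.
Horizontal leg (remainder): 4.85 × 0.55, A = 2.6675 in², y = 0.275 in, Ī = 0.067243 in⁴.
Centroid: ȳ = ΣA·y / ΣA = 1.7046 in.
Transfer each piece to the centroidal x-axis using Ī + A·d² with d = y − 1.7046:
  vertical leg: d = 1.1954 in → contributes +13.501 in⁴
  horizontal leg (remainder): d = -1.4296 in → contributes +5.5188 in⁴
Total I = 19.02 in⁴.
For the y-axis: x̄ = 1.5046 in.
Repeating about the centroidal y-axis gives I_y = 15.9 in⁴.
Polar second moment: J = I_x + I_y = 34.92 in⁴.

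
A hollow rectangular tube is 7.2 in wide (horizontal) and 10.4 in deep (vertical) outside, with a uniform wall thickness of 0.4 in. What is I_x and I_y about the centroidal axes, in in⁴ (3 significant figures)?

I_x ≈ 203 in⁴, I_y ≈ 114 in⁴

Treat the section as a set of non-overlapping primitives; coordinates are from the bounding-box lower-left.
Outer rectangle: 7.2 × 10.4, A = 74.88 in², y = 5.2 in, Ī = 674.92 in⁴.
Inner void (subtracted): 6.4 × 9.6, A = 61.44 in², y = 5.2 in, Ī = 471.86 in⁴.
By symmetry the centroid is at mid-height, ȳ = 5.2 in.
All pieces are centred on the centroidal x-axis, so I = ΣĪ (holes subtracted) = 203.06 in⁴.
Repeating about the centroidal y-axis gives I_y = 113.77 in⁴.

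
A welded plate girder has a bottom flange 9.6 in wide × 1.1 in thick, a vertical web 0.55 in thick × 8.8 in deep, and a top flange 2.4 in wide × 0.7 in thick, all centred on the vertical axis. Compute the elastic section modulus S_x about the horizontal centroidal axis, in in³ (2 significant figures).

Break the section into simple shapes (no overlaps), measuring from the bottom-left corner of the bounding box.
Bottom plate: 9.6 × 1.1, A = 10.56 in², y = 0.55 in, Ī = 1.065 in⁴.
Web plate: 0.55 × 8.8, A = 4.84 in², y = 5.5 in, Ī = 31.23 in⁴.
Top plate: 2.4 × 0.7, A = 1.68 in², y = 10.25 in, Ī = 0.0686 in⁴.
Centroid: ȳ = ΣA·y / ΣA = 2.907 in.
Transfer each piece to the horizontal centroidal axis using Ī + A·d² with d = y − 2.907:
  bottom plate: d = -2.357 in → contributes +59.72 in⁴
  web plate: d = 2.593 in → contributes +63.78 in⁴
  top plate: d = 7.343 in → contributes +90.66 in⁴
Total I = 214.2 in⁴.
Extreme fibre distance c = 7.693 in; S = I/c = 27.84 in³.

S_x ≈ 28 in³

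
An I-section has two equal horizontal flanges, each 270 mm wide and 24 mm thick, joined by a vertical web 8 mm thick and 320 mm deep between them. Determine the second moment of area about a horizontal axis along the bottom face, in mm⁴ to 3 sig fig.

Treat the section as a set of non-overlapping primitives; coordinates are from the bounding-box lower-left.
Bottom flange: 270 × 24, A = 6 480 mm², y = 12 mm, Ī = 311 040 mm⁴.
Web: 8 × 320, A = 2 560 mm², y = 184 mm, Ī = 21 845 333 mm⁴.
Top flange: 270 × 24, A = 6 480 mm², y = 356 mm, Ī = 311 040 mm⁴.
Transfer each piece to the base of the section using Ī + A·d² with d = y − 0:
  bottom flange: d = 12 mm → contributes +1 244 160 mm⁴
  web: d = 184 mm → contributes +108 516 693 mm⁴
  top flange: d = 356 mm → contributes +821 560 320 mm⁴
Total I = 931 321 173 mm⁴.

I_base ≈ 9.31 × 10⁸ mm⁴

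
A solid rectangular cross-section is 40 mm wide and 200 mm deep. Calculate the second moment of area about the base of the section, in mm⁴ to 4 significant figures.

The section: 40 × 200, A = 8 000 mm², y = 100 mm, Ī = 26 666 667 mm⁴.
Transfer it to the base of the section using Ī + A·d² with d = y − 0:
  the section: d = 100 mm → contributes +106 666 667 mm⁴
Total I = 106 666 667 mm⁴.

I_base ≈ 1.067 × 10⁸ mm⁴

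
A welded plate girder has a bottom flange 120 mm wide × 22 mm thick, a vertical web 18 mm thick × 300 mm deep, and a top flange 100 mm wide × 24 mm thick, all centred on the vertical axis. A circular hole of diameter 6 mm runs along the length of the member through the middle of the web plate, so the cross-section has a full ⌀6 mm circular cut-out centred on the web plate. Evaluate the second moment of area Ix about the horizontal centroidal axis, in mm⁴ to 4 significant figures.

Treat the section as a set of non-overlapping primitives; coordinates are from the bounding-box lower-left.
Bottom plate: 120 × 22, A = 2 640 mm², y = 11 mm, Ī = 106 480 mm⁴.
Web plate: 18 × 300, A = 5 400 mm², y = 172 mm, Ī = 40 500 000 mm⁴.
Top plate: 100 × 24, A = 2 400 mm², y = 334 mm, Ī = 115 200 mm⁴.
Hole (subtracted): ⌀6, A = 28.2743 mm², y = 172 mm, Ī = 63.6173 mm⁴.
Centroid: ȳ = ΣA·y / ΣA = 168.519 mm.
Transfer each piece to the horizontal centroidal axis using Ī + A·d² with d = y − 168.519:
  bottom plate: d = -157.519 mm → contributes +65 611 038 mm⁴
  web plate: d = 3.48069 mm → contributes +40 565 422 mm⁴
  top plate: d = 165.481 mm → contributes +65 836 462 mm⁴
  hole: d = 3.48069 mm → contributes −406.167 mm⁴
Total I = 172 012 516 mm⁴.

Ix ≈ 1.720 × 10⁸ mm⁴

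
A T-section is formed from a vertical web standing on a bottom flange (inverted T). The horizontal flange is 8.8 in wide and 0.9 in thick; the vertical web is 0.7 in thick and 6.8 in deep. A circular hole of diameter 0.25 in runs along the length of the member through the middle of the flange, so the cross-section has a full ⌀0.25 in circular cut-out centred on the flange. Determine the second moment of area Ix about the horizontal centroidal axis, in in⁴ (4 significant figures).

Ix ≈ 62.84 in⁴

Break the section into simple shapes (no overlaps), measuring from the bottom-left corner of the bounding box.
Flange: 8.8 × 0.9, A = 7.92 in², y = 0.45 in, Ī = 0.5346 in⁴.
Web: 0.7 × 6.8, A = 4.76 in², y = 4.3 in, Ī = 18.3419 in⁴.
Hole (subtracted): ⌀0.25, A = 0.0490874 in², y = 0.45 in, Ī = 0.000191748 in⁴.
Centroid: ȳ = ΣA·y / ΣA = 1.90088 in.
Transfer each piece to the horizontal centroidal axis using Ī + A·d² with d = y − 1.90088:
  flange: d = -1.45088 in → contributes +17.2067 in⁴
  web: d = 2.39912 in → contributes +45.7393 in⁴
  hole: d = -1.45088 in → contributes −0.103524 in⁴
Total I = 62.8425 in⁴.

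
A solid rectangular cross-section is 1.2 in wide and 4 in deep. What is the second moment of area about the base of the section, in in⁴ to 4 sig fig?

I_base ≈ 25.60 in⁴

The section: 1.2 × 4, A = 4.8 in², y = 2 in, Ī = 6.4 in⁴.
Transfer it to a horizontal axis along the bottom face using Ī + A·d² with d = y − 0:
  the section: d = 2 in → contributes +25.6 in⁴
Total I = 25.6 in⁴.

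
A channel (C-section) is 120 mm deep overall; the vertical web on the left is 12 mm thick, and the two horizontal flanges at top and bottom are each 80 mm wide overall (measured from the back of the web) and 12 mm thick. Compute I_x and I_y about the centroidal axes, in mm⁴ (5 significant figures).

Decompose the section into non-overlapping parts with the origin at the bottom-left of its bounding rectangle.
Web: 12 × 120, A = 1 440 mm², y = 60 mm, Ī = 1 728 000 mm⁴.
Top flange (beyond web): 68 × 12, A = 816 mm², y = 114 mm, Ī = 9 792 mm⁴.
Bottom flange (beyond web): 68 × 12, A = 816 mm², y = 6 mm, Ī = 9 792 mm⁴.
By symmetry the centroid is at mid-height, ȳ = 60 mm.
Transfer each piece to the centroidal x-axis using Ī + A·d² with d = y − 60:
  web: d = 0 mm → contributes +1 728 000 mm⁴
  top flange (beyond web): d = 54 mm → contributes +2 389 248 mm⁴
  bottom flange (beyond web): d = -54 mm → contributes +2 389 248 mm⁴
Total I = 6 506 496 mm⁴.
For the y-axis: x̄ = 27.25 mm.
Repeating about the centroidal y-axis gives I_y = 1 870 144 mm⁴.

I_x ≈ 6.5065 × 10⁶ mm⁴, I_y ≈ 1.8701 × 10⁶ mm⁴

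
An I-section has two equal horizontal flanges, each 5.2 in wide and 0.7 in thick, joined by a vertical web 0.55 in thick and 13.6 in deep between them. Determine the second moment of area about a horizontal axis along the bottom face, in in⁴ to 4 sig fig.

I_base ≈ 1318 in⁴

Break the section into simple shapes (no overlaps), measuring from the bottom-left corner of the bounding box.
Bottom flange: 5.2 × 0.7, A = 3.64 in², y = 0.35 in, Ī = 0.148633 in⁴.
Web: 0.55 × 13.6, A = 7.48 in², y = 7.5 in, Ī = 115.292 in⁴.
Top flange: 5.2 × 0.7, A = 3.64 in², y = 14.65 in, Ī = 0.148633 in⁴.
Transfer each piece to the base of the section using Ī + A·d² with d = y − 0:
  bottom flange: d = 0.35 in → contributes +0.594533 in⁴
  web: d = 7.5 in → contributes +536.042 in⁴
  top flange: d = 14.65 in → contributes +781.375 in⁴
Total I = 1318.01 in⁴.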